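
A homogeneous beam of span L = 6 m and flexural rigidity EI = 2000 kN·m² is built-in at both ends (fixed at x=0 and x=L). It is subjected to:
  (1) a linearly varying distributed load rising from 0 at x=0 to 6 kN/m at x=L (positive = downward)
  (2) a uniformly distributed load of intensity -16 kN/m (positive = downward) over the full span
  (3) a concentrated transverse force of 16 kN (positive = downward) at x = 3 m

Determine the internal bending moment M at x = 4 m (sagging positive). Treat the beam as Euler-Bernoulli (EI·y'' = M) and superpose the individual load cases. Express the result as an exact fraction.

M(4) = -124/15 kN·m

Load 1 — triangular load w₀=6 kN/m (0→w₀ over full span):
  M_1 = 3w₀Lx/20 - w₀L²/30 - w₀x³/(6L) = 3·6·6·4/20 - 6·6²/30 - 6·4³/(6·6) = 56/15 kN·m
Load 2 — uniform load w=-16 kN/m over full span:
  M_2 = wLx/2 - wL²/12 - wx²/2 = (-16)·6·4/2 - (-16)·6²/12 - (-16)·4²/2 = -16 kN·m
Load 3 — point force P=16 kN at a=3 m (b=L-a=3):
  M_3 = Pa²(a+3b)(L-x)/L³ - Pa²b/L²  [x>a] = 16·3²·(3+3·3)·(6-4)/6³ - 16·3²·3/6² = 4 kN·m
Superposition: M = Σ M_i = -124/15 kN·m ≈ -8.266667 kN·m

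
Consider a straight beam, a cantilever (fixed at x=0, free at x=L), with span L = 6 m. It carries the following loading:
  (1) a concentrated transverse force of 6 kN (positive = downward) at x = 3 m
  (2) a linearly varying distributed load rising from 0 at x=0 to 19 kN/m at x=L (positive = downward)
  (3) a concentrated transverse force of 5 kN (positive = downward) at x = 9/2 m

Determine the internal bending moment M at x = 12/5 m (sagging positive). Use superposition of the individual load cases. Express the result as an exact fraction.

M(12/5) = -28149/250 kN·m

Load 1 — point force P=6 kN at a=3 m (b=L-a=3):
  M_1 = -P(a-x)  [x≤a] = -6·(3-(12/5)) = -18/5 kN·m
Load 2 — triangular load w₀=19 kN/m (0→w₀ over full span):
  M_2 = w₀Lx/2 - w₀L²/3 - w₀x³/(6L) = 19·6·(12/5)/2 - 19·6²/3 - 19·(12/5)³/(6·6) = -12312/125 kN·m
Load 3 — point force P=5 kN at a=9/2 m (b=L-a=3/2):
  M_3 = -P(a-x)  [x≤a] = -5·((9/2)-(12/5)) = -21/2 kN·m
Superposition: M = Σ M_i = -28149/250 kN·m ≈ -112.596000 kN·m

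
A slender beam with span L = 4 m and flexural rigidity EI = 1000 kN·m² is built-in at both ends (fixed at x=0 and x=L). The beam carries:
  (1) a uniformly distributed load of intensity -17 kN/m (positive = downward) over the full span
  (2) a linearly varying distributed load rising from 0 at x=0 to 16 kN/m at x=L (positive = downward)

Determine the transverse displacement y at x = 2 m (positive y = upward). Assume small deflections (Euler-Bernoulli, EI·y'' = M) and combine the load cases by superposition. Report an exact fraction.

y(2) = 3/500 m

Load 1 — uniform load w=-17 kN/m over full span:
  y_1 = -wx²(L-x)²/(24EI) = -(-17)·2²·(4-2)²/(24·1000) = 17/1500 m
Load 2 — triangular load w₀=16 kN/m (0→w₀ over full span):
  y_2 = -w₀x²(L-x)²(x+2L)/(120LEI) = -16·2²·(4-2)²·(2+2·4)/(120·4·1000) = -2/375 m
Superposition: y = Σ y_i = 3/500 m ≈ 0.006000 m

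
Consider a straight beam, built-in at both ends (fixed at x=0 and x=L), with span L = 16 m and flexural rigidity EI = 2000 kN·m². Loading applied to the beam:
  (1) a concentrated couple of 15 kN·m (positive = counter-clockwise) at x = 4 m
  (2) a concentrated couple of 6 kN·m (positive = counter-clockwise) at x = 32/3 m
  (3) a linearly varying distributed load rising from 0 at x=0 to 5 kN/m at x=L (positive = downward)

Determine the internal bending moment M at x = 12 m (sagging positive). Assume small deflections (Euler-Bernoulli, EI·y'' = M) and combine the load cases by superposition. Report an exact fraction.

Load 1 — applied couple M₀=15 kN·m at a=4 m (b=L-a=12):
  M_1 = R_Ax - M_A - M₀  [x>a] with R_A=135/128, M_A=-45/16 = (135/128)·12 - (-45/16) - 15 = 15/32 kN·m
Load 2 — applied couple M₀=6 kN·m at a=32/3 m (b=L-a=16/3):
  M_2 = R_Ax - M_A - M₀  [x>a] with R_A=1/2, M_A=2 = (1/2)·12 - 2 - 6 = -2 kN·m
Load 3 — triangular load w₀=5 kN/m (0→w₀ over full span):
  M_3 = 3w₀Lx/20 - w₀L²/30 - w₀x³/(6L) = 3·5·16·12/20 - 5·16²/30 - 5·12³/(6·16) = 34/3 kN·m
Superposition: M = Σ M_i = 941/96 kN·m ≈ 9.802083 kN·m

M(12) = 941/96 kN·m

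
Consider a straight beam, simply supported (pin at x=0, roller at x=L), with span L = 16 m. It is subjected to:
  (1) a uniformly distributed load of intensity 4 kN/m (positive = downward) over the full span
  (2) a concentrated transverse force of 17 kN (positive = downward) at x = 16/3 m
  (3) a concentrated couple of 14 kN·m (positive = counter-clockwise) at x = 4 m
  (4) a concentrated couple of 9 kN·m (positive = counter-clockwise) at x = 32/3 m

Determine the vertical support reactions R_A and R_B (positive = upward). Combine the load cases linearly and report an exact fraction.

R_A = 2149/48 kN, R_B = 1739/48 kN

Load 1 — uniform load w=4 kN/m over full span:
  R_A = wL/2 = 4·16/2 = 32 kN
  R_B = wL/2 = 4·16/2 = 32 kN
Load 2 — point force P=17 kN at a=16/3 m (b=L-a=32/3):
  R_A = Pb/L = 17·(32/3)/16 = 34/3 kN
  R_B = Pa/L = 17·(16/3)/16 = 17/3 kN
Load 3 — applied couple M₀=14 kN·m at a=4 m (b=L-a=12):
  R_A = M₀/L = 14/16 = 7/8 kN
  R_B = -M₀/L = -14/16 = -7/8 kN
Load 4 — applied couple M₀=9 kN·m at a=32/3 m (b=L-a=16/3):
  R_A = M₀/L = 9/16 kN
  R_B = -M₀/L = -9/16 kN
Superposition: R_A = 2149/48 kN, R_B = 1739/48 kN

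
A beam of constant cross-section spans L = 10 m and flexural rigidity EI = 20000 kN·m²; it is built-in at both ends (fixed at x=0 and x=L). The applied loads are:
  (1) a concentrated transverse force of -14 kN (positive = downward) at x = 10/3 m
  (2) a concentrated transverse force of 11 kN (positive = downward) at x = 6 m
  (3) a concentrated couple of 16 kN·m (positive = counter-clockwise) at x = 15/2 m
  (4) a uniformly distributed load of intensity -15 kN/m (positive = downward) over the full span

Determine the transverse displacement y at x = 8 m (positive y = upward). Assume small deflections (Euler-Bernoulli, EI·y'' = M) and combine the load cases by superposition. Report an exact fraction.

Load 1 — point force P=-14 kN at a=10/3 m (b=L-a=20/3):
  y_1 = -Pa²(L-x)²(3bL-(3b+a)(L-x))/(6L³EI)  [x>a] = -(-14)·(10/3)²·(10-8)²·(3·(20/3)·10-(3·(20/3)+(10/3))·(10-8))/(6·10³·20000) = 161/202500 m
Load 2 — point force P=11 kN at a=6 m (b=L-a=4):
  y_2 = -Pa²(L-x)²(3bL-(3b+a)(L-x))/(6L³EI)  [x>a] = -11·6²·(10-8)²·(3·4·10-(3·4+6)·(10-8))/(6·10³·20000) = -693/625000 m
Load 3 — applied couple M₀=16 kN·m at a=15/2 m (b=L-a=5/2):
  y_3 = (R_Ax³/6 - M_Ax²/2 - M₀(x-a)²/2)/EI  [x>a] with R_A=9/5, M_A=5 = ((9/5)·8³/6 - 5·8²/2 - 16·(8-(15/2))²/2)/20000 = -21/50000 m
Load 4 — uniform load w=-15 kN/m over full span:
  y_4 = -wx²(L-x)²/(24EI) = -(-15)·8²·(10-8)²/(24·20000) = 1/125 m
Superposition: y = Σ y_i = 735709/101250000 m ≈ 0.007266 m

y(8) = 735709/101250000 m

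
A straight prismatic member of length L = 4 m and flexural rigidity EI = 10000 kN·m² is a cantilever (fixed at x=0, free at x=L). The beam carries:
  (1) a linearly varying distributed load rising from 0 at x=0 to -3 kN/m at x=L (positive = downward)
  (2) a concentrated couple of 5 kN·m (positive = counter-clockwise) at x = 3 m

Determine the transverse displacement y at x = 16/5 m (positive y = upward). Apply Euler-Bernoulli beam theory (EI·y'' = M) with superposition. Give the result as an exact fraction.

y(16/5) = 2398411/312500000 m

Load 1 — triangular load w₀=-3 kN/m (0→w₀ over full span):
  y_1 = (w₀Lx³/12-w₀L²x²/6-w₀x⁵/(120L))/EI = ((-3)·4·(16/5)³/12-(-3)·4²·(16/5)²/6-(-3)·(16/5)⁵/(120·4))/10000 = 50048/9765625 m
Load 2 — applied couple M₀=5 kN·m at a=3 m (b=L-a=1):
  y_2 = M₀a(2x-a)/(2EI)  [x>a] = 5·3·(2·(16/5)-3)/(2·10000) = 51/20000 m
Superposition: y = Σ y_i = 2398411/312500000 m ≈ 0.007675 m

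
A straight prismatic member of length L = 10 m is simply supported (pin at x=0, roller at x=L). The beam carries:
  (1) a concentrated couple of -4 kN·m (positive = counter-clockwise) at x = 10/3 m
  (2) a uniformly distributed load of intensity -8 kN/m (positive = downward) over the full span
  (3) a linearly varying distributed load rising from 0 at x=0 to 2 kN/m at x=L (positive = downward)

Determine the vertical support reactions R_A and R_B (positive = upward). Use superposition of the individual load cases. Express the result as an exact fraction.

R_A = -556/15 kN, R_B = -494/15 kN

Load 1 — applied couple M₀=-4 kN·m at a=10/3 m (b=L-a=20/3):
  R_A = M₀/L = (-4)/10 = -2/5 kN
  R_B = -M₀/L = -(-4)/10 = 2/5 kN
Load 2 — uniform load w=-8 kN/m over full span:
  R_A = wL/2 = (-8)·10/2 = -40 kN
  R_B = wL/2 = (-8)·10/2 = -40 kN
Load 3 — triangular load w₀=2 kN/m (0→w₀ over full span):
  R_A = w₀L/6 = 2·10/6 = 10/3 kN
  R_B = w₀L/3 = 2·10/3 = 20/3 kN
Superposition: R_A = -556/15 kN, R_B = -494/15 kN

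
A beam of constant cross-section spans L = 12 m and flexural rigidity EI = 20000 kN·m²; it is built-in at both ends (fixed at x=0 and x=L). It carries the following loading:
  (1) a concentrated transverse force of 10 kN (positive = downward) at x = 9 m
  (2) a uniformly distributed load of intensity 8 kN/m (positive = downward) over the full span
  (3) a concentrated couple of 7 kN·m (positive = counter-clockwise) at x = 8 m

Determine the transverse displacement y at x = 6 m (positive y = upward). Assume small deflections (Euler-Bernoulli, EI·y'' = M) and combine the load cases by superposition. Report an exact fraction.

Load 1 — point force P=10 kN at a=9 m (b=L-a=3):
  y_1 = -Pb²x²(3aL-(3a+b)x)/(6L³EI)  [x≤a] = -10·3²·6²·(3·9·12-(3·9+3)·6)/(6·12³·20000) = -9/4000 m
Load 2 — uniform load w=8 kN/m over full span:
  y_2 = -wx²(L-x)²/(24EI) = -8·6²·(12-6)²/(24·20000) = -27/1250 m
Load 3 — applied couple M₀=7 kN·m at a=8 m (b=L-a=4):
  y_3 = (R_Ax³/6 - M_Ax²/2)/EI  [x≤a] with R_A=7/9, M_A=7/3 = ((7/9)·6³/6 - (7/3)·6²/2)/20000 = -7/10000 m
Superposition: y = Σ y_i = -491/20000 m ≈ -0.024550 m

y(6) = -491/20000 m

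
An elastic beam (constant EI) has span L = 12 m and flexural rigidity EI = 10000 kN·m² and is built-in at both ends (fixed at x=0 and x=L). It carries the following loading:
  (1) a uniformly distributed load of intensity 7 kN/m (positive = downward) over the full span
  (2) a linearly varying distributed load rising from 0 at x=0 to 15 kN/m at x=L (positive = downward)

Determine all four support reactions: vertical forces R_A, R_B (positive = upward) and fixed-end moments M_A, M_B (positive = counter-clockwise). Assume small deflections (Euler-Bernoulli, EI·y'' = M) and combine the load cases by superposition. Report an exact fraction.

Load 1 — uniform load w=7 kN/m over full span:
  R_A = wL/2 = 7·12/2 = 42 kN
  M_A = wL²/12 = 7·12²/12 = 84 kN·m
  R_B = wL/2 = 7·12/2 = 42 kN
  M_B = -wL²/12 = -7·12²/12 = -84 kN·m
Load 2 — triangular load w₀=15 kN/m (0→w₀ over full span):
  R_A = 3w₀L/20 = 3·15·12/20 = 27 kN
  M_A = w₀L²/30 = 15·12²/30 = 72 kN·m
  R_B = 7w₀L/20 = 7·15·12/20 = 63 kN
  M_B = -w₀L²/20 = -15·12²/20 = -108 kN·m
Superposition: R_A = 69 kN, M_A = 156 kN·m, R_B = 105 kN, M_B = -192 kN·m

R_A = 69 kN, M_A = 156 kN·m, R_B = 105 kN, M_B = -192 kN·m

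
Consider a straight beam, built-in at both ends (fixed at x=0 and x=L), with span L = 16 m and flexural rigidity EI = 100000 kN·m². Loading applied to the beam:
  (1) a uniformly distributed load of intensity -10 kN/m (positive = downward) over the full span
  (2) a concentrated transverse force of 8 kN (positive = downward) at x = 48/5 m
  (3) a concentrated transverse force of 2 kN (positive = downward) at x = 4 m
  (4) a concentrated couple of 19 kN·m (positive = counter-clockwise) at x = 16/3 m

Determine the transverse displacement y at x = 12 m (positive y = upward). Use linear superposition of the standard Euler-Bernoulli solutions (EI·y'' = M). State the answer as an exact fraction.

y(12) = 100457/11250000 m

Load 1 — uniform load w=-10 kN/m over full span:
  y_1 = -wx²(L-x)²/(24EI) = -(-10)·12²·(16-12)²/(24·100000) = 6/625 m
Load 2 — point force P=8 kN at a=48/5 m (b=L-a=32/5):
  y_2 = -Pa²(L-x)²(3bL-(3b+a)(L-x))/(6L³EI)  [x>a] = -8·(48/5)²·(16-12)²·(3·(32/5)·16-(3·(32/5)+(48/5))·(16-12))/(6·16³·100000) = -72/78125 m
Load 3 — point force P=2 kN at a=4 m (b=L-a=12):
  y_3 = -Pa²(L-x)²(3bL-(3b+a)(L-x))/(6L³EI)  [x>a] = -2·4²·(16-12)²·(3·12·16-(3·12+4)·(16-12))/(6·16³·100000) = -13/150000 m
Load 4 — applied couple M₀=19 kN·m at a=16/3 m (b=L-a=32/3):
  y_4 = (R_Ax³/6 - M_Ax²/2 - M₀(x-a)²/2)/EI  [x>a] with R_A=19/12, M_A=0 = ((19/12)·12³/6 - 0·12²/2 - 19·(12-(16/3))²/2)/100000 = 19/56250 m
Superposition: y = Σ y_i = 100457/11250000 m ≈ 0.008930 m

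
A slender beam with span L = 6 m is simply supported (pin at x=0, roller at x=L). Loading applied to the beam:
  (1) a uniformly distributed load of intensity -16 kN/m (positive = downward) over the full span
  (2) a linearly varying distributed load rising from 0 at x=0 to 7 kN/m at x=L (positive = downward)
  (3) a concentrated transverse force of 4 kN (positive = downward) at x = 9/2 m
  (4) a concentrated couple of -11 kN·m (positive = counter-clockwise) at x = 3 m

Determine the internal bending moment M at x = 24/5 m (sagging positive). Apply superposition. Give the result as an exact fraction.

M(24/5) = -3523/125 kN·m

Load 1 — uniform load w=-16 kN/m over full span:
  M_1 = wx(L-x)/2 = (-16)·(24/5)·(6-(24/5))/2 = -1152/25 kN·m
Load 2 — triangular load w₀=7 kN/m (0→w₀ over full span):
  M_2 = w₀Lx/6 - w₀x³/(6L) = 7·6·(24/5)/6 - 7·(24/5)³/(6·6) = 1512/125 kN·m
Load 3 — point force P=4 kN at a=9/2 m (b=L-a=3/2):
  M_3 = Pa(L-x)/L  [x>a] = 4·(9/2)·(6-(24/5))/6 = 18/5 kN·m
Load 4 — applied couple M₀=-11 kN·m at a=3 m (b=L-a=3):
  M_4 = M₀x/L - M₀  [x>a] = (-11)·(24/5)/6 - (-11) = 11/5 kN·m
Superposition: M = Σ M_i = -3523/125 kN·m ≈ -28.184000 kN·m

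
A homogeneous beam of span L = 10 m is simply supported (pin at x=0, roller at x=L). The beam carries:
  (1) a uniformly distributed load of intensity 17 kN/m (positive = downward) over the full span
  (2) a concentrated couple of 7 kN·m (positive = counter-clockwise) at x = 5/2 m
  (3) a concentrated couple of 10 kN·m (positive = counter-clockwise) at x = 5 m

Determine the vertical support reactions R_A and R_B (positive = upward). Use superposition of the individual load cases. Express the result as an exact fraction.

Load 1 — uniform load w=17 kN/m over full span:
  R_A = wL/2 = 17·10/2 = 85 kN
  R_B = wL/2 = 17·10/2 = 85 kN
Load 2 — applied couple M₀=7 kN·m at a=5/2 m (b=L-a=15/2):
  R_A = M₀/L = 7/10 kN
  R_B = -M₀/L = -7/10 kN
Load 3 — applied couple M₀=10 kN·m at a=5 m (b=L-a=5):
  R_A = M₀/L = 10/10 = 1 kN
  R_B = -M₀/L = -10/10 = -1 kN
Superposition: R_A = 867/10 kN, R_B = 833/10 kN

R_A = 867/10 kN, R_B = 833/10 kN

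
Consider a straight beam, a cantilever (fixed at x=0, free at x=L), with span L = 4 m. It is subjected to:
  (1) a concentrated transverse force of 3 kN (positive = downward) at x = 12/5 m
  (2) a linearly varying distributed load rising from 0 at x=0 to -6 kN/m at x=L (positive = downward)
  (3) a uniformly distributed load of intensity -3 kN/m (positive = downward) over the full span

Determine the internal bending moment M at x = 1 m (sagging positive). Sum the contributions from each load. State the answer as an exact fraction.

Load 1 — point force P=3 kN at a=12/5 m (b=L-a=8/5):
  M_1 = -P(a-x)  [x≤a] = -3·((12/5)-1) = -21/5 kN·m
Load 2 — triangular load w₀=-6 kN/m (0→w₀ over full span):
  M_2 = w₀Lx/2 - w₀L²/3 - w₀x³/(6L) = (-6)·4·1/2 - (-6)·4²/3 - (-6)·1³/(6·4) = 81/4 kN·m
Load 3 — uniform load w=-3 kN/m over full span:
  M_3 = -w(L-x)²/2 = -(-3)·(4-1)²/2 = 27/2 kN·m
Superposition: M = Σ M_i = 591/20 kN·m ≈ 29.550000 kN·m

M(1) = 591/20 kN·m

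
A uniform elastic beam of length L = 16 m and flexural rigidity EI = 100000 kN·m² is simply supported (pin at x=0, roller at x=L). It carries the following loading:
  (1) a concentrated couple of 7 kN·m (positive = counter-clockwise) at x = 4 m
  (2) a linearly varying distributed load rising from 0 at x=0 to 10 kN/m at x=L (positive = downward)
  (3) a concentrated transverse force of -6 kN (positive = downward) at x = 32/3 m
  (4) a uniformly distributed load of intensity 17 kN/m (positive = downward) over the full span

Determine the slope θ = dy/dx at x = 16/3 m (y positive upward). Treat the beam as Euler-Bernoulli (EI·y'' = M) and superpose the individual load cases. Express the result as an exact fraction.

θ(16/3) = -864139/48600000 rad

Load 1 — applied couple M₀=7 kN·m at a=4 m (b=L-a=12):
  θ_1 = (M₀x²/(2L)-M₀(x-a)+C₁)/EI  [x>a] with C₁=M₀(3b²-L²)/(6L)=77/6 = (7·(16/3)²/(2·16)-7·((16/3)-4)+(77/6))/100000 = 7/72000 rad
Load 2 — triangular load w₀=10 kN/m (0→w₀ over full span):
  θ_2 = -w₀(7L⁴-30L²x²+15x⁴)/(360LEI) = -10·(7·16⁴-30·16²·(16/3)²+15·(16/3)⁴)/(360·16·100000) = -3328/759375 rad
Load 3 — point force P=-6 kN at a=32/3 m (b=L-a=16/3):
  θ_3 = -Pb(L²-b²-3x²)/(6LEI)  [x≤a] = -(-6)·(16/3)·(16²-(16/3)²-3·(16/3)²)/(6·16·100000) = 8/16875 rad
Load 4 — uniform load w=17 kN/m over full span:
  θ_4 = -w(L³-6Lx²+4x³)/(24EI) = -17·(16³-6·16·(16/3)²+4·(16/3)³)/(24·100000) = -3536/253125 rad
Superposition: θ = Σ θ_i = -864139/48600000 rad ≈ -0.017781 rad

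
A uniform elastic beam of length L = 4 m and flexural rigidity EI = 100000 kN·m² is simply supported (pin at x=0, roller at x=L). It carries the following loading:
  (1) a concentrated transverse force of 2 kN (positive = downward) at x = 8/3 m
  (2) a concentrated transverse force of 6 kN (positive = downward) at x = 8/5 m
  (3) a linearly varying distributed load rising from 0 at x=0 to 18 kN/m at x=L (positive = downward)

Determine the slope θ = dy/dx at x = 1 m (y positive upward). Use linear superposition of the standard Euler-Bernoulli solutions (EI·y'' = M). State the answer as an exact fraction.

θ(1) = -3592903/16200000000 rad

Load 1 — point force P=2 kN at a=8/3 m (b=L-a=4/3):
  θ_1 = -Pb(L²-b²-3x²)/(6LEI)  [x≤a] = -2·(4/3)·(4²-(4/3)²-3·1²)/(6·4·100000) = -101/8100000 rad
Load 2 — point force P=6 kN at a=8/5 m (b=L-a=12/5):
  θ_2 = -Pb(L²-b²-3x²)/(6LEI)  [x≤a] = -6·(12/5)·(4²-(12/5)²-3·1²)/(6·4·100000) = -543/12500000 rad
Load 3 — triangular load w₀=18 kN/m (0→w₀ over full span):
  θ_3 = -w₀(7L⁴-30L²x²+15x⁴)/(360LEI) = -18·(7·4⁴-30·4²·1²+15·1⁴)/(360·4·100000) = -1327/8000000 rad
Superposition: θ = Σ θ_i = -3592903/16200000000 rad ≈ -0.000222 rad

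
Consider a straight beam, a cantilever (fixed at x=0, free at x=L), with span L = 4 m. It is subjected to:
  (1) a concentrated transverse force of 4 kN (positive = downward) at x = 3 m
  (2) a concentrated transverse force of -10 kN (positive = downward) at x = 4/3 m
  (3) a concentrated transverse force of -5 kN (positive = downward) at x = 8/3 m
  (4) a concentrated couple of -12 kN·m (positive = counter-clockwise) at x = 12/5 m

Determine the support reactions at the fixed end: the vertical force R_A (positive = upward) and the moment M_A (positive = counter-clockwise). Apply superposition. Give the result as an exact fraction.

Load 1 — point force P=4 kN at a=3 m (b=L-a=1):
  R_A = P = 4 kN
  M_A = Pa = 4·3 = 12 kN·m
Load 2 — point force P=-10 kN at a=4/3 m (b=L-a=8/3):
  R_A = P = (-10) = -10 kN
  M_A = Pa = (-10)·(4/3) = -40/3 kN·m
Load 3 — point force P=-5 kN at a=8/3 m (b=L-a=4/3):
  R_A = P = (-5) = -5 kN
  M_A = Pa = (-5)·(8/3) = -40/3 kN·m
Load 4 — applied couple M₀=-12 kN·m at a=12/5 m (b=L-a=8/5):
  R_A = 0 kN
  M_A = -M₀ = -(-12) = 12 kN·m
Superposition: R_A = -11 kN, M_A = -8/3 kN·m

R_A = -11 kN, M_A = -8/3 kN·m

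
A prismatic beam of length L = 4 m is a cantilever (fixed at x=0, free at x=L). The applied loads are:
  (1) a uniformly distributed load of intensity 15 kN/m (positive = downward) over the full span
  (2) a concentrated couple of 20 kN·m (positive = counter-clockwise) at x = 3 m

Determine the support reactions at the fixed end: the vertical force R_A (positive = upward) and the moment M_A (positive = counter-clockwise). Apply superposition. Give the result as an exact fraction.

R_A = 60 kN, M_A = 100 kN·m

Load 1 — uniform load w=15 kN/m over full span:
  R_A = wL = 15·4 = 60 kN
  M_A = wL²/2 = 15·4²/2 = 120 kN·m
Load 2 — applied couple M₀=20 kN·m at a=3 m (b=L-a=1):
  R_A = 0 kN
  M_A = -M₀ = -20 kN·m
Superposition: R_A = 60 kN, M_A = 100 kN·m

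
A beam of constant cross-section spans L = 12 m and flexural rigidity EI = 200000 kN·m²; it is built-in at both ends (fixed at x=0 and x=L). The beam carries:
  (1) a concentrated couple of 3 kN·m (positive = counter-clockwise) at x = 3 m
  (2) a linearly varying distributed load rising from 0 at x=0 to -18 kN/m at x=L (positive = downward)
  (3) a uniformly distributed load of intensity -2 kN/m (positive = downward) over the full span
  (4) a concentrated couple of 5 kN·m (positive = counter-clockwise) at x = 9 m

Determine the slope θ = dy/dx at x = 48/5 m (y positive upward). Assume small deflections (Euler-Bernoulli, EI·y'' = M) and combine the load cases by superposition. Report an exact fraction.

Load 1 — applied couple M₀=3 kN·m at a=3 m (b=L-a=9):
  θ_1 = (R_Ax²/2 - M_Ax - M₀(x-a))/EI  [x>a] with R_A=9/32, M_A=-9/16 = ((9/32)·(48/5)²/2 - (-9/16)·(48/5) - 3·((48/5)-3))/200000 = -9/1250000 rad
Load 2 — triangular load w₀=-18 kN/m (0→w₀ over full span):
  θ_2 = -w₀(2x(L-x)(L-2x)(x+2L)+x²(L-x)²)/(120LEI) = -(-18)·(2·(48/5)·(12-(48/5))·(12-2·(48/5))·((48/5)+2·12)+(48/5)²·(12-(48/5))²)/(120·12·200000) = -1296/1953125 rad
Load 3 — uniform load w=-2 kN/m over full span:
  θ_3 = -wx(L-x)(L-2x)/(12EI) = -(-2)·(48/5)·(12-(48/5))·(12-2·(48/5))/(12·200000) = -54/390625 rad
Load 4 — applied couple M₀=5 kN·m at a=9 m (b=L-a=3):
  θ_4 = (R_Ax²/2 - M_Ax - M₀(x-a))/EI  [x>a] with R_A=15/32, M_A=25/16 = ((15/32)·(48/5)²/2 - (25/16)·(48/5) - 5·((48/5)-9))/200000 = 9/500000 rad
Superposition: θ = Σ θ_i = -49437/62500000 rad ≈ -0.000791 rad

θ(48/5) = -49437/62500000 rad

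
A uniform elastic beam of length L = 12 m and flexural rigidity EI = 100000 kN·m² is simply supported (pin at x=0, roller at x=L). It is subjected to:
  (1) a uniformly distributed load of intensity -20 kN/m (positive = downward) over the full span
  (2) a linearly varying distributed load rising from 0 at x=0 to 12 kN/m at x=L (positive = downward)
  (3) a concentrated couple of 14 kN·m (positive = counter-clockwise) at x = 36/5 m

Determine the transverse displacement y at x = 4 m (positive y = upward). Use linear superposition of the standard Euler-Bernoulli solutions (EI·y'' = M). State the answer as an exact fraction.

y(4) = 23078/703125 m

Load 1 — uniform load w=-20 kN/m over full span:
  y_1 = -wx(L³-2Lx²+x³)/(24EI) = -(-20)·4·(12³-2·12·4²+4³)/(24·100000) = 88/1875 m
Load 2 — triangular load w₀=12 kN/m (0→w₀ over full span):
  y_2 = -w₀x(7L⁴-10L²x²+3x⁴)/(360LEI) = -12·4·(7·12⁴-10·12²·4²+3·4⁴)/(360·12·100000) = -128/9375 m
Load 3 — applied couple M₀=14 kN·m at a=36/5 m (b=L-a=24/5):
  y_3 = (M₀x³/(6L)+C₁x)/EI  [x≤a] with C₁=M₀(3b²-L²)/(6L)=-364/25 = (14·4³/(6·12)+(-364/25)·4)/100000 = -322/703125 m
Superposition: y = Σ y_i = 23078/703125 m ≈ 0.032822 m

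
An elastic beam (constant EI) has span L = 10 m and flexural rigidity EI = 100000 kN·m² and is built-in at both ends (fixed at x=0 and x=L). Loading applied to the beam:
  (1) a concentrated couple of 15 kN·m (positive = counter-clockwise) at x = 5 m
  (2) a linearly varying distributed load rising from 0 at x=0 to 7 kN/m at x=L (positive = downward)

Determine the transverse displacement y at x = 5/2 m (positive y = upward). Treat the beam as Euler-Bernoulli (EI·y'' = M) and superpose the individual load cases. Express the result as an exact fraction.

y(5/2) = -213/409600 m

Load 1 — applied couple M₀=15 kN·m at a=5 m (b=L-a=5):
  y_1 = (R_Ax³/6 - M_Ax²/2)/EI  [x≤a] with R_A=9/4, M_A=15/4 = ((9/4)·(5/2)³/6 - (15/4)·(5/2)²/2)/100000 = -3/51200 m
Load 2 — triangular load w₀=7 kN/m (0→w₀ over full span):
  y_2 = -w₀x²(L-x)²(x+2L)/(120LEI) = -7·(5/2)²·(10-(5/2))²·((5/2)+2·10)/(120·10·100000) = -189/409600 m
Superposition: y = Σ y_i = -213/409600 m ≈ -0.000520 m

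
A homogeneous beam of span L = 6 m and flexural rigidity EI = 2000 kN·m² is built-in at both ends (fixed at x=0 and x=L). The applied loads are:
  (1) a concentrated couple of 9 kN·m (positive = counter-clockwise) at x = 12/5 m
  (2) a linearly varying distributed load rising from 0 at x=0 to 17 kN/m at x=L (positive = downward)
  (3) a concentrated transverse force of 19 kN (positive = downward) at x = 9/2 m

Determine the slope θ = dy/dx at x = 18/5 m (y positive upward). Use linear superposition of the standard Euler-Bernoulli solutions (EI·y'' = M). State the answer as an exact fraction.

θ(18/5) = 81/31250 rad

Load 1 — applied couple M₀=9 kN·m at a=12/5 m (b=L-a=18/5):
  θ_1 = (R_Ax²/2 - M_Ax - M₀(x-a))/EI  [x>a] with R_A=54/25, M_A=27/25 = ((54/25)·(18/5)²/2 - (27/25)·(18/5) - 9·((18/5)-(12/5)))/2000 = -27/78125 rad
Load 2 — triangular load w₀=17 kN/m (0→w₀ over full span):
  θ_2 = -w₀(2x(L-x)(L-2x)(x+2L)+x²(L-x)²)/(120LEI) = -17·(2·(18/5)·(6-(18/5))·(6-2·(18/5))·((18/5)+2·6)+(18/5)²·(6-(18/5))²)/(120·6·2000) = 459/156250 rad
Load 3 — point force P=19 kN at a=9/2 m (b=L-a=3/2):
  θ_3 = -Pb²x(2aL-(3a+b)x)/(2L³EI)  [x≤a] = -19·(3/2)²·(18/5)·(2·(9/2)·6-(3·(9/2)+(3/2))·(18/5))/(2·6³·2000) = 0 rad
Superposition: θ = Σ θ_i = 81/31250 rad ≈ 0.002592 rad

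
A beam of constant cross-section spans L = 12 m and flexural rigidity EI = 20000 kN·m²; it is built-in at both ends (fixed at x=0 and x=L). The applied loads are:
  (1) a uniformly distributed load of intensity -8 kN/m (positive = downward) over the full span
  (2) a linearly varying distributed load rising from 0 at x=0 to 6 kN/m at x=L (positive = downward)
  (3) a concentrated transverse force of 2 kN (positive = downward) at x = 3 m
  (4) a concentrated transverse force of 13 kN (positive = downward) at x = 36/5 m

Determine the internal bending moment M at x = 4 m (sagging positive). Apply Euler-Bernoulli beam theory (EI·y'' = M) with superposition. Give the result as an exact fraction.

Load 1 — uniform load w=-8 kN/m over full span:
  M_1 = wLx/2 - wL²/12 - wx²/2 = (-8)·12·4/2 - (-8)·12²/12 - (-8)·4²/2 = -32 kN·m
Load 2 — triangular load w₀=6 kN/m (0→w₀ over full span):
  M_2 = 3w₀Lx/20 - w₀L²/30 - w₀x³/(6L) = 3·6·12·4/20 - 6·12²/30 - 6·4³/(6·12) = 136/15 kN·m
Load 3 — point force P=2 kN at a=3 m (b=L-a=9):
  M_3 = Pa²(a+3b)(L-x)/L³ - Pa²b/L²  [x>a] = 2·3²·(3+3·9)·(12-4)/12³ - 2·3²·9/12² = 11/8 kN·m
Load 4 — point force P=13 kN at a=36/5 m (b=L-a=24/5):
  M_4 = Pb²(3a+b)x/L³ - Pab²/L²  [x≤a] = 13·(24/5)²·(3·(36/5)+(24/5))·4/12³ - 13·(36/5)·(24/5)²/12² = 416/125 kN·m
Superposition: M = Σ M_i = -54691/3000 kN·m ≈ -18.230333 kN·m

M(4) = -54691/3000 kN·m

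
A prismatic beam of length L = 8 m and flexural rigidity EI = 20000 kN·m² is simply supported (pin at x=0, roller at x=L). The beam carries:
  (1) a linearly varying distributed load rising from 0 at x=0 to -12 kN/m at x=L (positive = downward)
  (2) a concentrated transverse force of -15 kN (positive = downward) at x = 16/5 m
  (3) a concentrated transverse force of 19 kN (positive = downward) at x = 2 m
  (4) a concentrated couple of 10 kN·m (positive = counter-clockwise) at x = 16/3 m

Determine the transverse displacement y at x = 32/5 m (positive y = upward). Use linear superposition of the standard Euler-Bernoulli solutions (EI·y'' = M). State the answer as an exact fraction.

y(32/5) = 7064717/703125000 m

Load 1 — triangular load w₀=-12 kN/m (0→w₀ over full span):
  y_1 = -w₀x(7L⁴-10L²x²+3x⁴)/(360LEI) = -(-12)·(32/5)·(7·8⁴-10·8²·(32/5)²+3·(32/5)⁴)/(360·8·20000) = 97536/9765625 m
Load 2 — point force P=-15 kN at a=16/5 m (b=L-a=24/5):
  y_2 = -Pa(L-x)(2Lx-a²-x²)/(6LEI)  [x>a] = -(-15)·(16/5)·(8-(32/5))·(2·8·(32/5)-(16/5)²-(32/5)²)/(6·8·20000) = 64/15625 m
Load 3 — point force P=19 kN at a=2 m (b=L-a=6):
  y_3 = -Pa(L-x)(2Lx-a²-x²)/(6LEI)  [x>a] = -19·2·(8-(32/5))·(2·8·(32/5)-2²-(32/5)²)/(6·8·20000) = -6821/1875000 m
Load 4 — applied couple M₀=10 kN·m at a=16/3 m (b=L-a=8/3):
  y_4 = (M₀x³/(6L)-M₀(x-a)²/2+C₁x)/EI  [x>a] with C₁=M₀(3b²-L²)/(6L)=-80/9 = (10·(32/5)³/(6·8)-10·((32/5)-(16/3))²/2+(-80/9)·(32/5))/20000 = -56/140625 m
Superposition: y = Σ y_i = 7064717/703125000 m ≈ 0.010048 m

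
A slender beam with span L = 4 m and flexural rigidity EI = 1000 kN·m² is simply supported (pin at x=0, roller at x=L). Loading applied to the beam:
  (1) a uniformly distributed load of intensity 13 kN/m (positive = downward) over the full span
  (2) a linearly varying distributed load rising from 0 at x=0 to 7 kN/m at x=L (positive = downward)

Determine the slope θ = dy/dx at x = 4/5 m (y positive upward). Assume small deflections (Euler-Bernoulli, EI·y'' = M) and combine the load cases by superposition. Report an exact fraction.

Load 1 — uniform load w=13 kN/m over full span:
  θ_1 = -w(L³-6Lx²+4x³)/(24EI) = -13·(4³-6·4·(4/5)²+4·(4/5)³)/(24·1000) = -429/15625 rad
Load 2 — triangular load w₀=7 kN/m (0→w₀ over full span):
  θ_2 = -w₀(7L⁴-30L²x²+15x⁴)/(360LEI) = -7·(7·4⁴-30·4²·(4/5)²+15·(4/5)⁴)/(360·4·1000) = -5096/703125 rad
Superposition: θ = Σ θ_i = -24401/703125 rad ≈ -0.034704 rad

θ(4/5) = -24401/703125 rad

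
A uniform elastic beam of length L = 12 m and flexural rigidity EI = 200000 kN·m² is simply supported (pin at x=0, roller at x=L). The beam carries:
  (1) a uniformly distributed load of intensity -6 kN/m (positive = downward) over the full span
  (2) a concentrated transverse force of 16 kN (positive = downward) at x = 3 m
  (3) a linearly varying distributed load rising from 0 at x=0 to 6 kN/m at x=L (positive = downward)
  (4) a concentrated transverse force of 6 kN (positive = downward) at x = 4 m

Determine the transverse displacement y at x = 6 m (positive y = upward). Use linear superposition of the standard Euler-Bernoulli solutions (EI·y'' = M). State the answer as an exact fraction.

Load 1 — uniform load w=-6 kN/m over full span:
  y_1 = -wx(L³-2Lx²+x³)/(24EI) = -(-6)·6·(12³-2·12·6²+6³)/(24·200000) = 81/10000 m
Load 2 — point force P=16 kN at a=3 m (b=L-a=9):
  y_2 = -Pa(L-x)(2Lx-a²-x²)/(6LEI)  [x>a] = -16·3·(12-6)·(2·12·6-3²-6²)/(6·12·200000) = -99/50000 m
Load 3 — triangular load w₀=6 kN/m (0→w₀ over full span):
  y_3 = -w₀x(7L⁴-10L²x²+3x⁴)/(360LEI) = -6·6·(7·12⁴-10·12²·6²+3·6⁴)/(360·12·200000) = -81/20000 m
Load 4 — point force P=6 kN at a=4 m (b=L-a=8):
  y_4 = -Pa(L-x)(2Lx-a²-x²)/(6LEI)  [x>a] = -6·4·(12-6)·(2·12·6-4²-6²)/(6·12·200000) = -23/25000 m
Superposition: y = Σ y_i = 23/20000 m ≈ 0.001150 m

y(6) = 23/20000 m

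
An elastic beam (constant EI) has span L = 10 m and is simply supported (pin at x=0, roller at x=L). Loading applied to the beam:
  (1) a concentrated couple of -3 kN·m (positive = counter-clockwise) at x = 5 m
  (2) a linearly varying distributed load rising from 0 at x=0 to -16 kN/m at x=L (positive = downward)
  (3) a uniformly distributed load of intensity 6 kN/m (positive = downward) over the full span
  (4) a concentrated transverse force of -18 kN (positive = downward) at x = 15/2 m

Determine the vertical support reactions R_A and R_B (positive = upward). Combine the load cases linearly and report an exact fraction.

Load 1 — applied couple M₀=-3 kN·m at a=5 m (b=L-a=5):
  R_A = M₀/L = (-3)/10 = -3/10 kN
  R_B = -M₀/L = -(-3)/10 = 3/10 kN
Load 2 — triangular load w₀=-16 kN/m (0→w₀ over full span):
  R_A = w₀L/6 = (-16)·10/6 = -80/3 kN
  R_B = w₀L/3 = (-16)·10/3 = -160/3 kN
Load 3 — uniform load w=6 kN/m over full span:
  R_A = wL/2 = 6·10/2 = 30 kN
  R_B = wL/2 = 6·10/2 = 30 kN
Load 4 — point force P=-18 kN at a=15/2 m (b=L-a=5/2):
  R_A = Pb/L = (-18)·(5/2)/10 = -9/2 kN
  R_B = Pa/L = (-18)·(15/2)/10 = -27/2 kN
Superposition: R_A = -22/15 kN, R_B = -548/15 kN

R_A = -22/15 kN, R_B = -548/15 kN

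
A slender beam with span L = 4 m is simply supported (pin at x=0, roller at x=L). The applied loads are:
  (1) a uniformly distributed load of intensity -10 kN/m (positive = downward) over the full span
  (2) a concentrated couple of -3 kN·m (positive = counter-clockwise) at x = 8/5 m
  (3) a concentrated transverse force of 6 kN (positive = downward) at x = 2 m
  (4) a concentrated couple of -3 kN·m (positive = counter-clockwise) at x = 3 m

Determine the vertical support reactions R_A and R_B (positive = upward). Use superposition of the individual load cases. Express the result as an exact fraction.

Load 1 — uniform load w=-10 kN/m over full span:
  R_A = wL/2 = (-10)·4/2 = -20 kN
  R_B = wL/2 = (-10)·4/2 = -20 kN
Load 2 — applied couple M₀=-3 kN·m at a=8/5 m (b=L-a=12/5):
  R_A = M₀/L = (-3)/4 = -3/4 kN
  R_B = -M₀/L = -(-3)/4 = 3/4 kN
Load 3 — point force P=6 kN at a=2 m (b=L-a=2):
  R_A = Pb/L = 6·2/4 = 3 kN
  R_B = Pa/L = 6·2/4 = 3 kN
Load 4 — applied couple M₀=-3 kN·m at a=3 m (b=L-a=1):
  R_A = M₀/L = (-3)/4 = -3/4 kN
  R_B = -M₀/L = -(-3)/4 = 3/4 kN
Superposition: R_A = -37/2 kN, R_B = -31/2 kN

R_A = -37/2 kN, R_B = -31/2 kN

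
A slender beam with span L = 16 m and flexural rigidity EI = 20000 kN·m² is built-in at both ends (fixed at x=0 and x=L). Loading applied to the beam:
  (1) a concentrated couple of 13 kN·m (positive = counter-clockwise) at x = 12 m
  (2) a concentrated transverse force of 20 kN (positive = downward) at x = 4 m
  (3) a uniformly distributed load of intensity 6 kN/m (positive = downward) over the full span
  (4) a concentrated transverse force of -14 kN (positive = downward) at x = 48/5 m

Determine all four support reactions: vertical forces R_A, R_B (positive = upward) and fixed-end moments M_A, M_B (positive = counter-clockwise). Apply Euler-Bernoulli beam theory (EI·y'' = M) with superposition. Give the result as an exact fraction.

Load 1 — applied couple M₀=13 kN·m at a=12 m (b=L-a=4):
  R_A = 6M₀ab/L³ = 6·13·12·4/16³ = 117/128 kN
  M_A = M₀b(2a-b)/L² = 13·4·(2·12-4)/16² = 65/16 kN·m
  R_B = -6M₀ab/L³ = -6·13·12·4/16³ = -117/128 kN
  M_B = M₀a(2b-a)/L² = 13·12·(2·4-12)/16² = -39/16 kN·m
Load 2 — point force P=20 kN at a=4 m (b=L-a=12):
  R_A = Pb²(3a+b)/L³ = 20·12²·(3·4+12)/16³ = 135/8 kN
  M_A = Pab²/L² = 20·4·12²/16² = 45 kN·m
  R_B = Pa²(a+3b)/L³ = 20·4²·(4+3·12)/16³ = 25/8 kN
  M_B = -Pa²b/L² = -20·4²·12/16² = -15 kN·m
Load 3 — uniform load w=6 kN/m over full span:
  R_A = wL/2 = 6·16/2 = 48 kN
  M_A = wL²/12 = 6·16²/12 = 128 kN·m
  R_B = wL/2 = 6·16/2 = 48 kN
  M_B = -wL²/12 = -6·16²/12 = -128 kN·m
Load 4 — point force P=-14 kN at a=48/5 m (b=L-a=32/5):
  R_A = Pb²(3a+b)/L³ = (-14)·(32/5)²·(3·(48/5)+(32/5))/16³ = -616/125 kN
  M_A = Pab²/L² = (-14)·(48/5)·(32/5)²/16² = -2688/125 kN·m
  R_B = Pa²(a+3b)/L³ = (-14)·(48/5)²·((48/5)+3·(32/5))/16³ = -1134/125 kN
  M_B = -Pa²b/L² = -(-14)·(48/5)²·(32/5)/16² = 4032/125 kN·m
Superposition: R_A = 973777/16000 kN, M_A = 311117/2000 kN·m, R_B = 658223/16000 kN, M_B = -226363/2000 kN·m

R_A = 973777/16000 kN, M_A = 311117/2000 kN·m, R_B = 658223/16000 kN, M_B = -226363/2000 kN·m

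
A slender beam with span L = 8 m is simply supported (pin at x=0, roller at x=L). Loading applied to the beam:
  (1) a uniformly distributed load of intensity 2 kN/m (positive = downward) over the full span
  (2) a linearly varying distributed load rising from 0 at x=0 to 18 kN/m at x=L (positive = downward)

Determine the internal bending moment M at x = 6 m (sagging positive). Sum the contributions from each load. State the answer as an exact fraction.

Load 1 — uniform load w=2 kN/m over full span:
  M_1 = wx(L-x)/2 = 2·6·(8-6)/2 = 12 kN·m
Load 2 — triangular load w₀=18 kN/m (0→w₀ over full span):
  M_2 = w₀Lx/6 - w₀x³/(6L) = 18·8·6/6 - 18·6³/(6·8) = 63 kN·m
Superposition: M = Σ M_i = 75 kN·m ≈ 75.000000 kN·m

M(6) = 75 kN·m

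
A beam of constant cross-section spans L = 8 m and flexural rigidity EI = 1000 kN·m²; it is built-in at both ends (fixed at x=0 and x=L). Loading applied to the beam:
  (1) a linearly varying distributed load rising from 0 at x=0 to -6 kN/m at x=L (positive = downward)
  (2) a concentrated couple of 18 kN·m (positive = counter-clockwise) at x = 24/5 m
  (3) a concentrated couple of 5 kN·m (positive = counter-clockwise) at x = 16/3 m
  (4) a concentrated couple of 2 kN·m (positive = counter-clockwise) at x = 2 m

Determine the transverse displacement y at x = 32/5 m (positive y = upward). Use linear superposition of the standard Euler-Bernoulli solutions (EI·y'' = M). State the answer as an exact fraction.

y(32/5) = 536911/35156250 m

Load 1 — triangular load w₀=-6 kN/m (0→w₀ over full span):
  y_1 = -w₀x²(L-x)²(x+2L)/(120LEI) = -(-6)·(32/5)²·(8-(32/5))²·((32/5)+2·8)/(120·8·1000) = 28672/1953125 m
Load 2 — applied couple M₀=18 kN·m at a=24/5 m (b=L-a=16/5):
  y_2 = (R_Ax³/6 - M_Ax²/2 - M₀(x-a)²/2)/EI  [x>a] with R_A=81/25, M_A=144/25 = ((81/25)·(32/5)³/6 - (144/25)·(32/5)²/2 - 18·((32/5)-(24/5))²/2)/1000 = 216/390625 m
Load 3 — applied couple M₀=5 kN·m at a=16/3 m (b=L-a=8/3):
  y_3 = (R_Ax³/6 - M_Ax²/2 - M₀(x-a)²/2)/EI  [x>a] with R_A=5/6, M_A=5/3 = ((5/6)·(32/5)³/6 - (5/3)·(32/5)²/2 - 5·((32/5)-(16/3))²/2)/1000 = -16/28125 m
Load 4 — applied couple M₀=2 kN·m at a=2 m (b=L-a=6):
  y_4 = (R_Ax³/6 - M_Ax²/2 - M₀(x-a)²/2)/EI  [x>a] with R_A=9/32, M_A=-3/8 = ((9/32)·(32/5)³/6 - (-3/8)·(32/5)²/2 - 2·((32/5)-2)²/2)/1000 = 19/31250 m
Superposition: y = Σ y_i = 536911/35156250 m ≈ 0.015272 m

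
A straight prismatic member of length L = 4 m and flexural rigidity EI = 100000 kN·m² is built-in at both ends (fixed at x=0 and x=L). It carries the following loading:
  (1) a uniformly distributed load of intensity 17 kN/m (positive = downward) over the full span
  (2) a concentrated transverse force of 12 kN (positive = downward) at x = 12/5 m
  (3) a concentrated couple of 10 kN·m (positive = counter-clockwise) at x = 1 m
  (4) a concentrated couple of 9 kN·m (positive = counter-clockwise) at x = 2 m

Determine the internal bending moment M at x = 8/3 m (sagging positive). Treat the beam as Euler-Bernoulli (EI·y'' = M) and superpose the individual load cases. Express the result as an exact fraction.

Load 1 — uniform load w=17 kN/m over full span:
  M_1 = wLx/2 - wL²/12 - wx²/2 = 17·4·(8/3)/2 - 17·4²/12 - 17·(8/3)²/2 = 68/9 kN·m
Load 2 — point force P=12 kN at a=12/5 m (b=L-a=8/5):
  M_2 = Pa²(a+3b)(L-x)/L³ - Pa²b/L²  [x>a] = 12·(12/5)²·((12/5)+3·(8/5))·(4-(8/3))/4³ - 12·(12/5)²·(8/5)/4² = 432/125 kN·m
Load 3 — applied couple M₀=10 kN·m at a=1 m (b=L-a=3):
  M_3 = R_Ax - M_A - M₀  [x>a] with R_A=45/16, M_A=-15/8 = (45/16)·(8/3) - (-15/8) - 10 = -5/8 kN·m
Load 4 — applied couple M₀=9 kN·m at a=2 m (b=L-a=2):
  M_4 = R_Ax - M_A - M₀  [x>a] with R_A=27/8, M_A=9/4 = (27/8)·(8/3) - (9/4) - 9 = -9/4 kN·m
Superposition: M = Σ M_i = 73229/9000 kN·m ≈ 8.136556 kN·m

M(8/3) = 73229/9000 kN·m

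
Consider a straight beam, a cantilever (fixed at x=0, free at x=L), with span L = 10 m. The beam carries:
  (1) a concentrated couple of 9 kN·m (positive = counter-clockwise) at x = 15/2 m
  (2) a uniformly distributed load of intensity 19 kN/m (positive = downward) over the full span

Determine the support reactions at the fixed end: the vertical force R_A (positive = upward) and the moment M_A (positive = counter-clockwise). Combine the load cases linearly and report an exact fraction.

Load 1 — applied couple M₀=9 kN·m at a=15/2 m (b=L-a=5/2):
  R_A = 0 kN
  M_A = -M₀ = -9 kN·m
Load 2 — uniform load w=19 kN/m over full span:
  R_A = wL = 19·10 = 190 kN
  M_A = wL²/2 = 19·10²/2 = 950 kN·m
Superposition: R_A = 190 kN, M_A = 941 kN·m

R_A = 190 kN, M_A = 941 kN·m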